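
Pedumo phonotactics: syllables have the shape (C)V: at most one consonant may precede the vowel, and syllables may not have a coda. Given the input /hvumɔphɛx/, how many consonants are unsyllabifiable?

3

Syllabifying with onset maximization leaves /h/, /p/, /x/ stranded (no codas are permitted; onsets are limited to one consonant).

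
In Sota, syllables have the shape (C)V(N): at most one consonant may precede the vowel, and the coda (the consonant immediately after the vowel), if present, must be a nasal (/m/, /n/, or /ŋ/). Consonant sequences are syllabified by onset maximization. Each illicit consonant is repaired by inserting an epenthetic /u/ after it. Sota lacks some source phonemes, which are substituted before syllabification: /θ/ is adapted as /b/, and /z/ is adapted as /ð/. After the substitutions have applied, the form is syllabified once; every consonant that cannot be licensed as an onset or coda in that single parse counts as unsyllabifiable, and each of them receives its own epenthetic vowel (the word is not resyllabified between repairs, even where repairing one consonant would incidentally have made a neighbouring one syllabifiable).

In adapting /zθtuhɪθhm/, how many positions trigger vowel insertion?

5

After substitution the input is /ðbtuhɪbhm/.
The unsyllabifiable consonants are /ð/, /b/, /b/, /h/, /m/; each receives one epenthetic vowel.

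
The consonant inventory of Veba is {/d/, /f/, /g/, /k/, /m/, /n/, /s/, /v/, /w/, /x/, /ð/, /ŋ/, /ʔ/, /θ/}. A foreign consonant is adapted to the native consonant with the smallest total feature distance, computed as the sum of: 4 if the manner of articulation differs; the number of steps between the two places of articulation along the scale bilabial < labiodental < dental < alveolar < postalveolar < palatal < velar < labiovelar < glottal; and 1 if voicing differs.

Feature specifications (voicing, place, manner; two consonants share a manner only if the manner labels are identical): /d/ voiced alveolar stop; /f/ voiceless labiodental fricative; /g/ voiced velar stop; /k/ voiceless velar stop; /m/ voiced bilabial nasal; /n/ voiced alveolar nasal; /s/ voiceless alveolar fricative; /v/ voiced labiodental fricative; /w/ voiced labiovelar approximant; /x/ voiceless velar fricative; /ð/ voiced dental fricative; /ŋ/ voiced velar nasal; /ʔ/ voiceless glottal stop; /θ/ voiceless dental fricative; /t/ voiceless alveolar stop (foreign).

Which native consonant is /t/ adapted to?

d

/d/ is closest: same manner (stop), place distance 0 (alveolar→alveolar), voicing differs (+1); total 1. Next closest is /k/ at distance 3.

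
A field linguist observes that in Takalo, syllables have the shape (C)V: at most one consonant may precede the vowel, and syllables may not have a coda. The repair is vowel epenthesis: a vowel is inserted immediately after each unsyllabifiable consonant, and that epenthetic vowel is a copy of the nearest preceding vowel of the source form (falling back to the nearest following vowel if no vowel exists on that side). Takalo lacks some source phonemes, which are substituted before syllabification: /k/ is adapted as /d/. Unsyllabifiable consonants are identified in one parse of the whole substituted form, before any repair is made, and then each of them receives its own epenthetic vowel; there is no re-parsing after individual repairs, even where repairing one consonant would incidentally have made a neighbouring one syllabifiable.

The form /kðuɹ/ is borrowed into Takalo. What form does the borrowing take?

Substitution: /k/ → /d/, giving /dðuɹ/.
Under (C)V, the unsyllabifiable consonants are /d/, /ɹ/ (no codas are permitted; onsets are limited to one consonant).
Each unlicensed consonant becomes the onset of a new syllable: /d/ → /du/, /ɹ/ → /ɹu/.

duðuɹu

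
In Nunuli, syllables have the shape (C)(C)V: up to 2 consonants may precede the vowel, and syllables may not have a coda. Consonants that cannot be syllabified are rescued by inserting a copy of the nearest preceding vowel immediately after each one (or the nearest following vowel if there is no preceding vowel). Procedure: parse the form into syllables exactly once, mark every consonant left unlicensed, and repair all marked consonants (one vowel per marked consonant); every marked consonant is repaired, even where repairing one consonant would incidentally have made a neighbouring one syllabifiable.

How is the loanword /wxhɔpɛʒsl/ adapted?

Under (C)(C)V, the unsyllabifiable consonants are /w/, /ʒ/, /s/, /l/ (no codas are permitted; onsets may contain at most 2 consonants).
Epenthesis after each stranded consonant: /w/ → /wɔ/, /ʒ/ → /ʒɛ/, /s/ → /sɛ/, /l/ → /lɛ/.

wɔxhɔpɛʒɛsɛlɛ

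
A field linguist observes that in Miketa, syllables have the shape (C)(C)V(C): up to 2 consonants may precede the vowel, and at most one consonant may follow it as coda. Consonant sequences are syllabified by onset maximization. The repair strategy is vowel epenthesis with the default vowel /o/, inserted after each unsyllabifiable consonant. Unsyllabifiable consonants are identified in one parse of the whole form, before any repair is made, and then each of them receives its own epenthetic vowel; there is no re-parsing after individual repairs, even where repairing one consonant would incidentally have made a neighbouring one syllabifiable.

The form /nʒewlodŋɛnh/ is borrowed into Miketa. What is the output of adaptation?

The consonants /h/ cannot be parsed into a legal (C)(C)V(C) syllable (at most one coda consonant is licensed; onsets may contain at most 2 consonants).
Epenthesis after each stranded consonant: /h/ → /ho/.

nʒewlodŋɛnho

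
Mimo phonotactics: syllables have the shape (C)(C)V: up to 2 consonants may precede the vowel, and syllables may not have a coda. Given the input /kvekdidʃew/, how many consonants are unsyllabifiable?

Syllabifying with onset maximization leaves /w/ stranded (no codas are permitted; onsets may contain at most 2 consonants).

1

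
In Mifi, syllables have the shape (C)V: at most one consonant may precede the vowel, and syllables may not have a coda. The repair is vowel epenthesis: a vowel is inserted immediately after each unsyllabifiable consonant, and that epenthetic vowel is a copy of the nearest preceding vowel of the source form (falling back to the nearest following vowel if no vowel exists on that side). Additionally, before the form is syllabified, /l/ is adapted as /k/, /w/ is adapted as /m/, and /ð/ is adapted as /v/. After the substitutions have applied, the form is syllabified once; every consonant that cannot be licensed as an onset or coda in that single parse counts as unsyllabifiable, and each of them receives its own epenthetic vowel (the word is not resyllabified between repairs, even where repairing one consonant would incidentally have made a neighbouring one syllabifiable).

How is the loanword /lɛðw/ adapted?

Substitution: /l/ → /k/, /ð/ → /v/, /w/ → /m/, giving /kɛvm/.
Under (C)V, the unsyllabifiable consonants are /v/, /m/ (no codas are permitted; onsets are limited to one consonant).
Inserting the epenthetic vowel yields /v/ → /vɛ/, /m/ → /mɛ/.

kɛvɛmɛ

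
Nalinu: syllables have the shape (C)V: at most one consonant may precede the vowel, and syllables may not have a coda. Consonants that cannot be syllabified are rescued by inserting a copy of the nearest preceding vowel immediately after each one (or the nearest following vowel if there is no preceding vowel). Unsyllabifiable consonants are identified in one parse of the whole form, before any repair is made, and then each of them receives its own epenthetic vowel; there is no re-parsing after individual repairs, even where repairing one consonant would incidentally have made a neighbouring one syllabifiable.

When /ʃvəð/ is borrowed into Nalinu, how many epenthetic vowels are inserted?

The unsyllabifiable consonants are /ʃ/, /ð/; each receives one epenthetic vowel.

2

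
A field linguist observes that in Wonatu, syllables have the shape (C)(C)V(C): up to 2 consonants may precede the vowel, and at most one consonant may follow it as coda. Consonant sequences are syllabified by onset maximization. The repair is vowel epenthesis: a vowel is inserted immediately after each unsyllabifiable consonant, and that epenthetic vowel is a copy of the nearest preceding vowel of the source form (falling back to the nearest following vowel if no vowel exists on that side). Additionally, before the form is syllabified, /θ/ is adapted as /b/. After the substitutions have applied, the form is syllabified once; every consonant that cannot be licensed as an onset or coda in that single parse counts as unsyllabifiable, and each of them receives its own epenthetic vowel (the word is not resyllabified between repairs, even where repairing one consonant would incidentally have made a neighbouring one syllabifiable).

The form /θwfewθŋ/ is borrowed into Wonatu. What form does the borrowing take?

bewfewbeŋe

Substitution: /θ/ → /b/, giving /bwfewbŋ/.
The consonants /b/, /b/, /ŋ/ cannot be parsed into a legal (C)(C)V(C) syllable (at most one coda consonant is licensed; onsets may contain at most 2 consonants).
Epenthesis after each stranded consonant: /b/ → /be/, /b/ → /be/, /ŋ/ → /ŋe/.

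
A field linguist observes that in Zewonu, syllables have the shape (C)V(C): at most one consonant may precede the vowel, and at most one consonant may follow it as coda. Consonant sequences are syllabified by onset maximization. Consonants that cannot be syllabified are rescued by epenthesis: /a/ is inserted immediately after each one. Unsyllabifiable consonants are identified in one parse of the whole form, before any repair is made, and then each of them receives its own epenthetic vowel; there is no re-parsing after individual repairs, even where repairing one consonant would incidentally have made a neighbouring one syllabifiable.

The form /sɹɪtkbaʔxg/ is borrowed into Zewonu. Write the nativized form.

saɹɪtkabaʔxaga

Syllabifying with onset maximization leaves /s/, /k/, /x/, /g/ stranded (at most one coda consonant is licensed; onsets are limited to one consonant).
Each unlicensed consonant becomes the onset of a new syllable: /s/ → /sa/, /k/ → /ka/, /x/ → /xa/, /g/ → /ga/.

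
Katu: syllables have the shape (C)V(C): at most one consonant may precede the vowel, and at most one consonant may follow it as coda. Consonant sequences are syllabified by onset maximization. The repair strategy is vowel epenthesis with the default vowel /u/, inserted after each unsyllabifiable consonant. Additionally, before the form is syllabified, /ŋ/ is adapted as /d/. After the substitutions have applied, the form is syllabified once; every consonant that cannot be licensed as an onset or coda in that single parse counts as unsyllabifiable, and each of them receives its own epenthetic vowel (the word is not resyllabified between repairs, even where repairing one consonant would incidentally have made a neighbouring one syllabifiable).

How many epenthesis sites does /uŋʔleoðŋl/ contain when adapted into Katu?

3

After substitution the input is /udʔleoðdl/.
The unsyllabifiable consonants are /ʔ/, /d/, /l/; each receives one epenthetic vowel.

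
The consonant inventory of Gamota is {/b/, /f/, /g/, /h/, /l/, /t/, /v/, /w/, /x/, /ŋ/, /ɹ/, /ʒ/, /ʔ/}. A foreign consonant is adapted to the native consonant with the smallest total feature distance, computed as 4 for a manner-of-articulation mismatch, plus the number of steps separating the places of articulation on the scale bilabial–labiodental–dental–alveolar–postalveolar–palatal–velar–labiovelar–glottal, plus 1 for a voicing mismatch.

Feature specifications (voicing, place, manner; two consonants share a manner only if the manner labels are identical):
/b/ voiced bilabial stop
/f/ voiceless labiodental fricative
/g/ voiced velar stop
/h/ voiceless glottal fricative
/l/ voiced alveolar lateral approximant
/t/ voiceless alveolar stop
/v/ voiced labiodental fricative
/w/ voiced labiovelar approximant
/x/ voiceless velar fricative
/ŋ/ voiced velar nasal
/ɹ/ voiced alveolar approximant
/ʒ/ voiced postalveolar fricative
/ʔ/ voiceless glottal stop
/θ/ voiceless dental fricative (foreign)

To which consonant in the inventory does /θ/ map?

f

/f/ is closest: same manner (fricative), place distance 1 (dental→labiodental), same voicing; total 1. Next closest is /v/ at distance 2.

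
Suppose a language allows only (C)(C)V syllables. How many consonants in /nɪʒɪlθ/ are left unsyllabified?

2

Under (C)(C)V, the unsyllabifiable consonants are /l/, /θ/ (no codas are permitted; onsets may contain at most 2 consonants).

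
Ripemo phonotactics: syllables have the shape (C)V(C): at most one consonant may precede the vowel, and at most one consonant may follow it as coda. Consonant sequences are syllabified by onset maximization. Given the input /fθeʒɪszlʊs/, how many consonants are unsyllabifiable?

The consonants /f/, /z/ cannot be parsed into a legal (C)V(C) syllable (at most one coda consonant is licensed; onsets are limited to one consonant).

2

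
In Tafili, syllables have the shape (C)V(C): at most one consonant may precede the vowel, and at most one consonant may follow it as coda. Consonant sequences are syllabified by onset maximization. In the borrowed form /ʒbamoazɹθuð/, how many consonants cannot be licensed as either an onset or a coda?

Syllabifying with onset maximization leaves /ʒ/, /ɹ/ stranded (at most one coda consonant is licensed; onsets are limited to one consonant).

2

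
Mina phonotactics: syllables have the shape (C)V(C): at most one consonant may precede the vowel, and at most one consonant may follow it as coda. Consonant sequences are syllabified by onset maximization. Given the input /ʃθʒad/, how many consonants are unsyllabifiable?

2

Under (C)V(C), the unsyllabifiable consonants are /ʃ/, /θ/ (at most one coda consonant is licensed; onsets are limited to one consonant).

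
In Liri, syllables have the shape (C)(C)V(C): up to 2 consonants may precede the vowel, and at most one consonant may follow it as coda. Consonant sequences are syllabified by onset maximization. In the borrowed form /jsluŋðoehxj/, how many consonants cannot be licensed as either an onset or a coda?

3

Syllabifying with onset maximization leaves /j/, /x/, /j/ stranded (at most one coda consonant is licensed; onsets may contain at most 2 consonants).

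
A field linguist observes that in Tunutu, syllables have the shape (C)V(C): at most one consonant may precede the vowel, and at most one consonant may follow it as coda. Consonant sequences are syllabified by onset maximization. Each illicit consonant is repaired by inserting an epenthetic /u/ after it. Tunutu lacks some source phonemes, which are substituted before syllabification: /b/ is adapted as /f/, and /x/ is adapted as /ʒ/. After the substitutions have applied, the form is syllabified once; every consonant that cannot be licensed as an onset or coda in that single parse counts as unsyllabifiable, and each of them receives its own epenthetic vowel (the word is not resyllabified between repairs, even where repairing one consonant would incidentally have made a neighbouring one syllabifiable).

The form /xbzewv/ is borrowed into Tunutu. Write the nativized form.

Substitution: /x/ → /ʒ/, /b/ → /f/, giving /ʒfzewv/.
Syllabifying with onset maximization leaves /ʒ/, /f/, /v/ stranded (at most one coda consonant is licensed; onsets are limited to one consonant).
Each unlicensed consonant becomes the onset of a new syllable: /ʒ/ → /ʒu/, /f/ → /fu/, /v/ → /vu/.

ʒufuzewvu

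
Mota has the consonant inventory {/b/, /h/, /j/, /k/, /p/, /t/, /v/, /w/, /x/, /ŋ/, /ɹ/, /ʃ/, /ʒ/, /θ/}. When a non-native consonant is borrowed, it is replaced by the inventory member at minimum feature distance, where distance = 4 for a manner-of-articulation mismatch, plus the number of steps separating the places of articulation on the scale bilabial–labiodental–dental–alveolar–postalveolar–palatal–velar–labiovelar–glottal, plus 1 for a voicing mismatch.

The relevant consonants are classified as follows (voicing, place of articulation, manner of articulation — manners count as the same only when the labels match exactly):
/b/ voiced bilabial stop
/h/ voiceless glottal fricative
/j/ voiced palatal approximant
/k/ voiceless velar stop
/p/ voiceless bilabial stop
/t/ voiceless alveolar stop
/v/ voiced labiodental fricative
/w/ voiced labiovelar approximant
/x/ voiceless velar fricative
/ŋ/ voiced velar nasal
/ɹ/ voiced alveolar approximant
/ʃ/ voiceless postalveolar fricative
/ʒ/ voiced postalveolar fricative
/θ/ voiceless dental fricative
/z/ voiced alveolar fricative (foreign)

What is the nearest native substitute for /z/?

/ʒ/ is closest: same manner (fricative), place distance 1 (alveolar→postalveolar), same voicing; total 1. Next closest is /v/ at distance 2.

ʒ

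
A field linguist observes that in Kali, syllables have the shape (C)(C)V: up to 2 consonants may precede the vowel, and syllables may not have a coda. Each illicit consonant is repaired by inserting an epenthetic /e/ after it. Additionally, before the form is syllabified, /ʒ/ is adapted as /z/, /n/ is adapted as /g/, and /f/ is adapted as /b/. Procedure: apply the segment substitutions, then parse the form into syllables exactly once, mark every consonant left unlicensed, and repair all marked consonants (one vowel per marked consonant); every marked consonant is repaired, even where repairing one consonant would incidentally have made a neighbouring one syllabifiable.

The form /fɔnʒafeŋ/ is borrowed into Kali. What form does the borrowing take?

bɔgzabeŋe

Substitution: /f/ → /b/, /n/ → /g/, /ʒ/ → /z/, giving /bɔgzabeŋ/.
The consonants /ŋ/ cannot be parsed into a legal (C)(C)V syllable (no codas are permitted; onsets may contain at most 2 consonants).
Each unlicensed consonant becomes the onset of a new syllable: /ŋ/ → /ŋe/.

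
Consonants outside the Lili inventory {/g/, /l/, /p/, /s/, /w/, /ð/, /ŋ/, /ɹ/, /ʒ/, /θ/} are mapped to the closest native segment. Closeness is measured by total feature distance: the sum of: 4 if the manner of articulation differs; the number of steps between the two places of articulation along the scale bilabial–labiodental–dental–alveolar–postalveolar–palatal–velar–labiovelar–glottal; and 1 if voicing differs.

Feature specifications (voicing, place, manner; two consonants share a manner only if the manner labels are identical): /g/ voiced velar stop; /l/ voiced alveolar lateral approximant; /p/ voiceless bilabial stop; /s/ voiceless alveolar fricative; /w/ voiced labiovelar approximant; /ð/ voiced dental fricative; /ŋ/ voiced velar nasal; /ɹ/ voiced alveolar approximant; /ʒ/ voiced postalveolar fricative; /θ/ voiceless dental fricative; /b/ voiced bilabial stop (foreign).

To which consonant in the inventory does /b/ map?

p

/p/ is closest: same manner (stop), place distance 0 (bilabial→bilabial), voicing differs (+1); total 1. Next closest is /g/ at distance 6.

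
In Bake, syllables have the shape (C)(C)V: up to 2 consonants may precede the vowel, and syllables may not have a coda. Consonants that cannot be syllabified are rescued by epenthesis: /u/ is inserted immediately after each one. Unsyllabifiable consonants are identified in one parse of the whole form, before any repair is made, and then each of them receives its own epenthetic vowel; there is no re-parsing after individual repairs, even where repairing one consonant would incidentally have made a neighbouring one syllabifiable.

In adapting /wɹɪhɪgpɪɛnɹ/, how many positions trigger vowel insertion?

2

The unsyllabifiable consonants are /n/, /ɹ/; each receives one epenthetic vowel.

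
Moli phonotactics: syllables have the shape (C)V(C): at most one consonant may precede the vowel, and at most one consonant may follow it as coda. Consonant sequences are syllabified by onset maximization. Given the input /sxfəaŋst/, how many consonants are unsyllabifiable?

4

Syllabifying with onset maximization leaves /s/, /x/, /s/, /t/ stranded (at most one coda consonant is licensed; onsets are limited to one consonant).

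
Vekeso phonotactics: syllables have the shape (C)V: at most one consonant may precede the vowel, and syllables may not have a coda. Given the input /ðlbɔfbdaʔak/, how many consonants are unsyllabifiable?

5

Syllabifying with onset maximization leaves /ð/, /l/, /f/, /b/, /k/ stranded (no codas are permitted; onsets are limited to one consonant).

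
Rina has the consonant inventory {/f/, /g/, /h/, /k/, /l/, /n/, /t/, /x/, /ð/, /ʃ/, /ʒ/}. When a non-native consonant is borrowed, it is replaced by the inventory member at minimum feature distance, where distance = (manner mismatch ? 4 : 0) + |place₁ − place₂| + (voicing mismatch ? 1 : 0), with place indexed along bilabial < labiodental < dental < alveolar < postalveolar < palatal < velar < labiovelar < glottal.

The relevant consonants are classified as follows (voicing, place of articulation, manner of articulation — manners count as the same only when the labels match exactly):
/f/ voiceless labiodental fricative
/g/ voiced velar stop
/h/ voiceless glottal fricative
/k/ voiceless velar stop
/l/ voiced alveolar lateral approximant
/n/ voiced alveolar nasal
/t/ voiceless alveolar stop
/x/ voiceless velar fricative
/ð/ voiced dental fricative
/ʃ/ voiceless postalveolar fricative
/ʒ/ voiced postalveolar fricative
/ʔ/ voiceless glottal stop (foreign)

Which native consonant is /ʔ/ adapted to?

k

/k/ is closest: same manner (stop), place distance 2 (glottal→velar), same voicing; total 2. Next closest is /g/ at distance 3.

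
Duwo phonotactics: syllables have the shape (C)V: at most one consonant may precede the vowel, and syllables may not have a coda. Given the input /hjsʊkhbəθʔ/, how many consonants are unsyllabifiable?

6

The consonants /h/, /j/, /k/, /h/, /θ/, /ʔ/ cannot be parsed into a legal (C)V syllable (no codas are permitted; onsets are limited to one consonant).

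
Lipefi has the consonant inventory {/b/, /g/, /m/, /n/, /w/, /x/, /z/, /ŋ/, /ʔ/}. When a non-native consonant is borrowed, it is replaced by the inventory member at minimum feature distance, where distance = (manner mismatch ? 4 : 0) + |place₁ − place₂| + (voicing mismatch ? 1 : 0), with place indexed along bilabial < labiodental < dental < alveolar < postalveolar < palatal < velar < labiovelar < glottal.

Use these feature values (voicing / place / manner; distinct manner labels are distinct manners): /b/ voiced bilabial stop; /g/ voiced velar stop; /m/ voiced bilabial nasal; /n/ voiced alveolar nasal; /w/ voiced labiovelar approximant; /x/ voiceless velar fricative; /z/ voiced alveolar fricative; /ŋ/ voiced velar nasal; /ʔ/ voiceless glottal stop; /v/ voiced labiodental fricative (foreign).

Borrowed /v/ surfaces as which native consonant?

z

/z/ is closest: same manner (fricative), place distance 2 (labiodental→alveolar), same voicing; total 2. Next closest is /b/ at distance 5.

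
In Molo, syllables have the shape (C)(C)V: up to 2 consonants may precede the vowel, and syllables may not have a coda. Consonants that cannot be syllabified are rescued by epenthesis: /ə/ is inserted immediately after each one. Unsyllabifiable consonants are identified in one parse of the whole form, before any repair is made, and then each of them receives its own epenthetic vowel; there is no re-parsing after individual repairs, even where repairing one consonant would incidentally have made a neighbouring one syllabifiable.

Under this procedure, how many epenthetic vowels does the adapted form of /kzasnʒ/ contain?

The unsyllabifiable consonants are /s/, /n/, /ʒ/; each receives one epenthetic vowel.

3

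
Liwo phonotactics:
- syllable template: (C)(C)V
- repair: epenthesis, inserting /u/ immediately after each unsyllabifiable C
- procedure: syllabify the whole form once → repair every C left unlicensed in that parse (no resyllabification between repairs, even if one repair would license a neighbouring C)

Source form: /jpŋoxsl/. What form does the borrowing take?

jupŋoxusulu

The consonants /j/, /x/, /s/, /l/ cannot be parsed into a legal (C)(C)V syllable (no codas are permitted; onsets may contain at most 2 consonants).
Epenthesis after each stranded consonant: /j/ → /ju/, /x/ → /xu/, /s/ → /su/, /l/ → /lu/.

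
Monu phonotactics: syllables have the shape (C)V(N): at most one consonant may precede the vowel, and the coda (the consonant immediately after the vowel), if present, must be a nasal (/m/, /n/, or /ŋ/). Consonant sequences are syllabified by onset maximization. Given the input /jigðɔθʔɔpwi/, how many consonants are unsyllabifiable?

Under (C)V(N), the unsyllabifiable consonants are /g/, /θ/, /p/ (only a nasal (/m/, /n/, or /ŋ/) is licensed in coda position; onsets are limited to one consonant).

3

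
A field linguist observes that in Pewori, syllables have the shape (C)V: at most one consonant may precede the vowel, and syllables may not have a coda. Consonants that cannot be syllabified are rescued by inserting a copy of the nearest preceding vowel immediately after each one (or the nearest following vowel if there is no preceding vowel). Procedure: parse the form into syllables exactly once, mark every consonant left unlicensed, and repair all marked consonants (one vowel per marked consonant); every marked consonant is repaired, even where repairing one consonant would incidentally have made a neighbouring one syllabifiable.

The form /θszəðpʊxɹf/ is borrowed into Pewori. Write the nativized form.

The consonants /θ/, /s/, /ð/, /x/, /ɹ/, /f/ cannot be parsed into a legal (C)V syllable (no codas are permitted; onsets are limited to one consonant).
Each unlicensed consonant becomes the onset of a new syllable: /θ/ → /θə/, /s/ → /sə/, /ð/ → /ðə/, /x/ → /xʊ/, /ɹ/ → /ɹʊ/, /f/ → /fʊ/.

θəsəzəðəpʊxʊɹʊfʊ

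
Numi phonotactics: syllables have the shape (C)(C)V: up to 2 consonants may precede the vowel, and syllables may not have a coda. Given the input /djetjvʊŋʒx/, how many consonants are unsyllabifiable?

4

The consonants /t/, /ŋ/, /ʒ/, /x/ cannot be parsed into a legal (C)(C)V syllable (no codas are permitted; onsets may contain at most 2 consonants).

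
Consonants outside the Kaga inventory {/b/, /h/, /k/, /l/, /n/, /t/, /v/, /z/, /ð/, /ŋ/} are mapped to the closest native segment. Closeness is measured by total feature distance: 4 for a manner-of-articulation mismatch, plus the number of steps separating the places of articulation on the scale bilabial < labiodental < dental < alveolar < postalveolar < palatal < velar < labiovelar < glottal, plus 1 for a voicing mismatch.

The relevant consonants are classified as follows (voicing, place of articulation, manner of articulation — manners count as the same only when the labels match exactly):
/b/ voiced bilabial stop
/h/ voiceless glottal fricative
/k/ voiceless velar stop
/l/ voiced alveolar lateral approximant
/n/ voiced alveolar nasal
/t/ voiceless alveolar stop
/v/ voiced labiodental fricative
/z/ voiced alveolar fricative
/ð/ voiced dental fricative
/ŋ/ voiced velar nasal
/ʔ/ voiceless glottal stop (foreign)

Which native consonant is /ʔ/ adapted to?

/k/ is closest: same manner (stop), place distance 2 (glottal→velar), same voicing; total 2. Next closest is /h/ at distance 4.

k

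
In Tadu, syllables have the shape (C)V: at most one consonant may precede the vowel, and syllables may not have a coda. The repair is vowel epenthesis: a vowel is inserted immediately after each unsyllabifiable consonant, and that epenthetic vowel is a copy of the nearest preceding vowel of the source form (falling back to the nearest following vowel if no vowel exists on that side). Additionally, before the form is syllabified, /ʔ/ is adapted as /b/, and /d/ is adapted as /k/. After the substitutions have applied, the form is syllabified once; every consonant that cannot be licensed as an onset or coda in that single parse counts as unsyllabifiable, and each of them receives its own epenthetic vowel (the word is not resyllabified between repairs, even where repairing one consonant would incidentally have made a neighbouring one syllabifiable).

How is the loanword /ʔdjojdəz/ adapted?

Substitution: /ʔ/ → /b/, /d/ → /k/, giving /bkjojkəz/.
Under (C)V, the unsyllabifiable consonants are /b/, /k/, /j/, /z/ (no codas are permitted; onsets are limited to one consonant).
Epenthesis after each stranded consonant: /b/ → /bo/, /k/ → /ko/, /j/ → /jo/, /z/ → /zə/.

bokojojokəzə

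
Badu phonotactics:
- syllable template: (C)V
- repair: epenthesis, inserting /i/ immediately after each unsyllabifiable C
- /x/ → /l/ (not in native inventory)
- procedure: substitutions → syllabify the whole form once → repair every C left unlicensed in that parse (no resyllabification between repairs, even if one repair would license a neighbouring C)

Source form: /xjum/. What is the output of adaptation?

Substitution: /x/ → /l/, giving /ljum/.
Under (C)V, the unsyllabifiable consonants are /l/, /m/ (no codas are permitted; onsets are limited to one consonant).
Inserting the epenthetic vowel yields /l/ → /li/, /m/ → /mi/.

lijumi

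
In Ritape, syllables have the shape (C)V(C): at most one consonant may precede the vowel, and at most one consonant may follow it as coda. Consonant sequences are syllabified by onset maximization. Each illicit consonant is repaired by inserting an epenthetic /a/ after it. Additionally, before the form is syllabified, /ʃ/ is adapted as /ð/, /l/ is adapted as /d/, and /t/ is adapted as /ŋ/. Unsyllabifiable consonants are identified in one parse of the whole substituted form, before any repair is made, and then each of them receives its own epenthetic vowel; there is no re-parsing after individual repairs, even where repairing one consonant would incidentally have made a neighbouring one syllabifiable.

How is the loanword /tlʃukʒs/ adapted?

Substitution: /t/ → /ŋ/, /l/ → /d/, /ʃ/ → /ð/, giving /ŋdðukʒs/.
Under (C)V(C), the unsyllabifiable consonants are /ŋ/, /d/, /ʒ/, /s/ (at most one coda consonant is licensed; onsets are limited to one consonant).
Inserting the epenthetic vowel yields /ŋ/ → /ŋa/, /d/ → /da/, /ʒ/ → /ʒa/, /s/ → /sa/.

ŋadaðukʒasa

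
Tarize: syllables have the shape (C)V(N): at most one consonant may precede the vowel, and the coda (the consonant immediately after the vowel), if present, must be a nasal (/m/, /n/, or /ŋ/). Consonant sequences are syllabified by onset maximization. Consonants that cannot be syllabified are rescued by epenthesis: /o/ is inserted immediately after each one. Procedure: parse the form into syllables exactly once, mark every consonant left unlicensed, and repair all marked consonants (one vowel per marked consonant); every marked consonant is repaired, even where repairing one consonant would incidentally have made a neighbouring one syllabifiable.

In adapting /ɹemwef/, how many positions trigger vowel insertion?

The unsyllabifiable consonants are /f/; each receives one epenthetic vowel.

1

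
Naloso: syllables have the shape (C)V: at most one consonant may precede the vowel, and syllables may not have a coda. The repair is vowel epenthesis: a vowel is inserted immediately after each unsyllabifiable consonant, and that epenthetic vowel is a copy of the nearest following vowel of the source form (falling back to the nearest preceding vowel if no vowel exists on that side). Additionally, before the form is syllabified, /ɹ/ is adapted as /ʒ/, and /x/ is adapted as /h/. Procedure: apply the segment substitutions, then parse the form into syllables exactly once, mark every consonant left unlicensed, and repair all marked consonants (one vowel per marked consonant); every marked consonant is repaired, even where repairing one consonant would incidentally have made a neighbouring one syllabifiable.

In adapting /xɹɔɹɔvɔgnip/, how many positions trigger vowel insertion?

After substitution the input is /hʒɔʒɔvɔgnip/.
The unsyllabifiable consonants are /h/, /g/, /p/; each receives one epenthetic vowel.

3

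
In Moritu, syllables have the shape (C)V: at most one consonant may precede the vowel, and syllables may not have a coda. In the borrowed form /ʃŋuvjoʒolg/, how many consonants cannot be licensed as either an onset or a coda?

4

Under (C)V, the unsyllabifiable consonants are /ʃ/, /v/, /l/, /g/ (no codas are permitted; onsets are limited to one consonant).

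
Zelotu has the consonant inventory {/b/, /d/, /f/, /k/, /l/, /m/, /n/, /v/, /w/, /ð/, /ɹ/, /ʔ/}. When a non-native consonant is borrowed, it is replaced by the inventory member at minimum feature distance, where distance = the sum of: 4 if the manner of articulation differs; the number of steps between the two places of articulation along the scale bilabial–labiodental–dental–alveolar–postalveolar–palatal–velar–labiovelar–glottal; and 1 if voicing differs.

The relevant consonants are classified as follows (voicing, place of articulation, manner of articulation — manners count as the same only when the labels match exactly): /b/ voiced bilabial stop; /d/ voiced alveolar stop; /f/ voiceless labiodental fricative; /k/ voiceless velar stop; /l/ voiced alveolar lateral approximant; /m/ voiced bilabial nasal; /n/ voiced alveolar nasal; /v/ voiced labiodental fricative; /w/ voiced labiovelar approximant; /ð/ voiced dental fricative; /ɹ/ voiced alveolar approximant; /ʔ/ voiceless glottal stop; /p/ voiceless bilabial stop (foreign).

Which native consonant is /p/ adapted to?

b

/b/ is closest: same manner (stop), place distance 0 (bilabial→bilabial), voicing differs (+1); total 1. Next closest is /d/ at distance 4.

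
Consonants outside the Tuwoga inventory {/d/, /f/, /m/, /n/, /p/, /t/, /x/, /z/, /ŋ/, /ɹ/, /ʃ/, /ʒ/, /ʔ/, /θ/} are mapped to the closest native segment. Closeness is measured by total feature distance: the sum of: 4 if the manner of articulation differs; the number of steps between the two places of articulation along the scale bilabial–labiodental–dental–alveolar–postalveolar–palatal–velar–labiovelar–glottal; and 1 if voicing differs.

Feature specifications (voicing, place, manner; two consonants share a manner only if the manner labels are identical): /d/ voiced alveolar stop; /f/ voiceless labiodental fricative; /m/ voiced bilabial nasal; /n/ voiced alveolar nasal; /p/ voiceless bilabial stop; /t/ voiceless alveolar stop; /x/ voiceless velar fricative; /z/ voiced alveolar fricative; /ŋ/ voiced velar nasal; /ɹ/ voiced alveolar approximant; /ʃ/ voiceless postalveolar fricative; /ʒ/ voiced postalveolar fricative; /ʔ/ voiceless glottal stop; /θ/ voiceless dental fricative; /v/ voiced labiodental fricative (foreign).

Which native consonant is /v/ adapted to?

/f/ is closest: same manner (fricative), place distance 0 (labiodental→labiodental), voicing differs (+1); total 1. Next closest is /z/ at distance 2.

f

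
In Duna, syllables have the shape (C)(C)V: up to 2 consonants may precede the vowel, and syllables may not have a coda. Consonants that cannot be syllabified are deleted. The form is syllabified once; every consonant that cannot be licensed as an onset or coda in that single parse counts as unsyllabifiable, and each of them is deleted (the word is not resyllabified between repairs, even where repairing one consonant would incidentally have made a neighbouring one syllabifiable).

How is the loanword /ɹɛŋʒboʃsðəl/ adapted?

ɹɛʒbosðə

The consonants /ŋ/, /ʃ/, /l/ cannot be parsed into a legal (C)(C)V syllable (no codas are permitted; onsets may contain at most 2 consonants).
Each unlicensed consonant is deleted: /ŋ/, /ʃ/, /l/.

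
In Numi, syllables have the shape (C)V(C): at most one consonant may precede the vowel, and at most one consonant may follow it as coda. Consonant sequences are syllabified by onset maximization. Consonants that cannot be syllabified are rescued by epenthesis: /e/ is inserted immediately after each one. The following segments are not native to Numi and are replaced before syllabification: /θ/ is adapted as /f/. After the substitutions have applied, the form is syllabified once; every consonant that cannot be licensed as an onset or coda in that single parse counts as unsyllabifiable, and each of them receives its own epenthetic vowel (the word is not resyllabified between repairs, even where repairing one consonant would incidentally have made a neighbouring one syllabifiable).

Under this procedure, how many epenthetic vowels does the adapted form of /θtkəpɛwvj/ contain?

4

After substitution the input is /ftkəpɛwvj/.
The unsyllabifiable consonants are /f/, /t/, /v/, /j/; each receives one epenthetic vowel.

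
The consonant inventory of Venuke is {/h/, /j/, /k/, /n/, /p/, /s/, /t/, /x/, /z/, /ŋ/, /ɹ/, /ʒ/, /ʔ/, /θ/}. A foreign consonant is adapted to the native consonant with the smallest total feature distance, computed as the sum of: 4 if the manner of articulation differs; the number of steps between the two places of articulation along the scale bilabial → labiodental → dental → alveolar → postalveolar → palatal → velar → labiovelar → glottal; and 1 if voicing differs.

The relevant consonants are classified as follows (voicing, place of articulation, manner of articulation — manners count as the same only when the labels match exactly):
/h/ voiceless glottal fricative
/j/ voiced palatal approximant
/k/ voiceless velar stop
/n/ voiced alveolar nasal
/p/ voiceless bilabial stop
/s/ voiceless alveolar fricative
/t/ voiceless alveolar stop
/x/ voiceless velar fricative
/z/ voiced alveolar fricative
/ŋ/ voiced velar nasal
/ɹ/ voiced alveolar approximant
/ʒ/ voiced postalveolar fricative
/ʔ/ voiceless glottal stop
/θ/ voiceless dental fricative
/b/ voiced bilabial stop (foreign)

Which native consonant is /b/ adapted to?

p

/p/ is closest: same manner (stop), place distance 0 (bilabial→bilabial), voicing differs (+1); total 1. Next closest is /t/ at distance 4.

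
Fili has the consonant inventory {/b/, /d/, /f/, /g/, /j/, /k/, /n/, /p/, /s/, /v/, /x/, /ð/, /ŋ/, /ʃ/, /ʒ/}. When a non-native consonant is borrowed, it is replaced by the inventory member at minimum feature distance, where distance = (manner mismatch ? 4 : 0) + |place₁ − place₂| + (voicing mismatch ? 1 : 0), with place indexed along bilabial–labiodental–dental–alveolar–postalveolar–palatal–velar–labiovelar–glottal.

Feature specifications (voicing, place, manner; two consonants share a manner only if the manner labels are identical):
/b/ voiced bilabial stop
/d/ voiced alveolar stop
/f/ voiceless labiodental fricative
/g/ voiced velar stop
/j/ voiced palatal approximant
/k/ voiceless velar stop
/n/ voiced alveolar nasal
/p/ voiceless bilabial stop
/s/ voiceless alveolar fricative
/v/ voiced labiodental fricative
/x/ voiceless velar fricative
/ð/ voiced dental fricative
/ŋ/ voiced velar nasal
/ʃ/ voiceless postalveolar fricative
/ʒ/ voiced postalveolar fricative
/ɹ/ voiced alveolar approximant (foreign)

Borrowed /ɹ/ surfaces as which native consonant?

j

/j/ is closest: same manner (approximant), place distance 2 (alveolar→palatal), same voicing; total 2. Next closest is /d/ at distance 4.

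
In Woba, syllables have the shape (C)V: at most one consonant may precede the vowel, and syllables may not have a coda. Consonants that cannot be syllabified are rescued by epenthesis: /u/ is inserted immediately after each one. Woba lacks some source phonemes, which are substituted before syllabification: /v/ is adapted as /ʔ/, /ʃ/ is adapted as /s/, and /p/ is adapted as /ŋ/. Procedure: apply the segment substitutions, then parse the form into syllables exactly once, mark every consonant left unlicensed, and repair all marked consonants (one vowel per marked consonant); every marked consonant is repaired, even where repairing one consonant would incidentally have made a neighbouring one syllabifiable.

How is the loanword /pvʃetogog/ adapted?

Substitution: /p/ → /ŋ/, /v/ → /ʔ/, /ʃ/ → /s/, giving /ŋʔsetogog/.
The consonants /ŋ/, /ʔ/, /g/ cannot be parsed into a legal (C)V syllable (no codas are permitted; onsets are limited to one consonant).
Each unlicensed consonant becomes the onset of a new syllable: /ŋ/ → /ŋu/, /ʔ/ → /ʔu/, /g/ → /gu/.

ŋuʔusetogogu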